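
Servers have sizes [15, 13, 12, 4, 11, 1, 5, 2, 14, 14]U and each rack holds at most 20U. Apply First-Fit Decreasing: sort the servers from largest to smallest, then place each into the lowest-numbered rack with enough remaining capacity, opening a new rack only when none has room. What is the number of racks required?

Sorted descending: 15, 14, 14, 13, 12, 11, 5, 4, 2, 1.
rack 1: place 15U, 5U left
rack 2: place 14U, 6U left
rack 3: place 14U, 6U left
rack 4: place 13U, 7U left
rack 5: place 12U, 8U left
rack 6: place 11U, 9U left
rack 1: place 5U, 0U left
rack 2: place 4U, 2U left
rack 2: place 2U, 0U left
rack 3: place 1U, 5U left
Final racks: [15,5] [14,4,2] [14,1] [13] [12] [11].

6 racks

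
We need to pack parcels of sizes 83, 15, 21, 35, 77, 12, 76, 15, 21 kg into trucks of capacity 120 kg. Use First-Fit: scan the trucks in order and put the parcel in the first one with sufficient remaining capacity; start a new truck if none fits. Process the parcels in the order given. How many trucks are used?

4

Put 83 kg in truck 1; 37 kg remain.
Put 15 kg in truck 1; 22 kg remain.
Put 21 kg in truck 1; 1 kg remain.
Put 35 kg in truck 2; 85 kg remain.
Put 77 kg in truck 2; 8 kg remain.
Put 12 kg in truck 3; 108 kg remain.
Put 76 kg in truck 3; 32 kg remain.
Put 15 kg in truck 3; 17 kg remain.
Put 21 kg in truck 4; 99 kg remain.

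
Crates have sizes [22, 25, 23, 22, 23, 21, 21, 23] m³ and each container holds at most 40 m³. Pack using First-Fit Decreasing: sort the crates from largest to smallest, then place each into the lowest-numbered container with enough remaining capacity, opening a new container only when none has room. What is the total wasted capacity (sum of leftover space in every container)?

140

Sorted descending: 25, 23, 23, 23, 22, 22, 21, 21.
Put 25 m³ in container 1; 15 m³ remain.
Put 23 m³ in container 2; 17 m³ remain.
Put 23 m³ in container 3; 17 m³ remain.
Put 23 m³ in container 4; 17 m³ remain.
Put 22 m³ in container 5; 18 m³ remain.
Put 22 m³ in container 6; 18 m³ remain.
Put 21 m³ in container 7; 19 m³ remain.
Put 21 m³ in container 8; 19 m³ remain.
8 containers × 40 m³ = 320 m³; used 180 m³; unused 140 m³.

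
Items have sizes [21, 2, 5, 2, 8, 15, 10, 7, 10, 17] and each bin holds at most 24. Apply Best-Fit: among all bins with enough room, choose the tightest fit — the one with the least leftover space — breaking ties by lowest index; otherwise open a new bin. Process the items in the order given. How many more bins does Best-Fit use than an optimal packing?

0

Best-Fit: [21,2] [5,2,8,7] [15] [10,10] [17] → 5 bins.
Total size 97; any packing needs at least ⌈97/24⌉ = 5 bins.
So 5 is already optimal.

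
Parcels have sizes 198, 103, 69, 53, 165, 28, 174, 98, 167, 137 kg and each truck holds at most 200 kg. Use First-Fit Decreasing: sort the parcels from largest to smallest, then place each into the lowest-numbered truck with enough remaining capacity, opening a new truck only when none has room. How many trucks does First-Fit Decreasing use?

Sorted descending: 198, 174, 167, 165, 137, 103, 98, 69, 53, 28.
198 kg → truck 1 (remaining 2 kg)
174 kg → truck 2 (remaining 26 kg)
167 kg → truck 3 (remaining 33 kg)
165 kg → truck 4 (remaining 35 kg)
137 kg → truck 5 (remaining 63 kg)
103 kg → truck 6 (remaining 97 kg)
98 kg → truck 7 (remaining 102 kg)
69 kg → truck 6 (remaining 28 kg)
53 kg → truck 5 (remaining 10 kg)
28 kg → truck 3 (remaining 5 kg)
Final trucks: [198] [174] [167,28] [165] [137,53] [103,69] [98].

7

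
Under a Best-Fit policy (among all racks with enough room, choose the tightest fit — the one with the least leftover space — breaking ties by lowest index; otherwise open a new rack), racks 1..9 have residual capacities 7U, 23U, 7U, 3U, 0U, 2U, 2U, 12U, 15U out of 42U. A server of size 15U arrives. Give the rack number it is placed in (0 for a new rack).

9

Racks with room: rack 2 (23U), rack 9 (15U).
Tightest fit is rack 9 with 15U free.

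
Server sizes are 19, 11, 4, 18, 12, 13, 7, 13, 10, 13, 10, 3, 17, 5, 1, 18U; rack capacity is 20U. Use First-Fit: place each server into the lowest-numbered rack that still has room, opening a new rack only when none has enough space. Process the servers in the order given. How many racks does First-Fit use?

rack 1: place 19U, 1U left
rack 2: place 11U, 9U left
rack 2: place 4U, 5U left
rack 3: place 18U, 2U left
rack 4: place 12U, 8U left
rack 5: place 13U, 7U left
rack 4: place 7U, 1U left
rack 6: place 13U, 7U left
rack 7: place 10U, 10U left
rack 8: place 13U, 7U left
rack 7: place 10U, 0U left
rack 2: place 3U, 2U left
rack 9: place 17U, 3U left
rack 5: place 5U, 2U left
rack 1: place 1U, 0U left
rack 10: place 18U, 2U left

10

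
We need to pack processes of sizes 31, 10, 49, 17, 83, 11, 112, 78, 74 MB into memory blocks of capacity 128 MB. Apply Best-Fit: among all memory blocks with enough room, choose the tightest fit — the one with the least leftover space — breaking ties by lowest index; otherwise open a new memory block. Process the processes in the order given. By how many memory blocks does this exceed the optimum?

1

Best-Fit: [31,10,49,17,11] [83] [112] [78] [74] → 5 memory blocks.
Total size 465 MB; any packing needs at least ⌈465/128⌉ = 4 memory blocks.
An optimal packing achieves that bound: [112,11] [83,31,10] [78,49] [74,17] → 4 memory blocks.
Excess: 5 − 4 = 1.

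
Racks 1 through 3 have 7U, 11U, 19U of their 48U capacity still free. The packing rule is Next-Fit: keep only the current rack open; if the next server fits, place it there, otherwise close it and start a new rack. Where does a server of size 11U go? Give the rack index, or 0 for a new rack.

3

Next-Fit only looks at rack 3, which has 19U free.
11U fits there.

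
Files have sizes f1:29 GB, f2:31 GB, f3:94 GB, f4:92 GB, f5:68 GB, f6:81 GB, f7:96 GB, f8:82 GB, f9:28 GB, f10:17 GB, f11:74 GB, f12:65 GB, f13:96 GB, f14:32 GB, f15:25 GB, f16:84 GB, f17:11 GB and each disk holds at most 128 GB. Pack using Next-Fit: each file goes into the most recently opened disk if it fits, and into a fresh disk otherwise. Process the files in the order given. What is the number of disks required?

f1 (29 GB) → disk 1 (remaining 99 GB)
f2 (31 GB) → disk 1 (remaining 68 GB)
f3 (94 GB) → disk 2 (remaining 34 GB)
f4 (92 GB) → disk 3 (remaining 36 GB)
f5 (68 GB) → disk 4 (remaining 60 GB)
f6 (81 GB) → disk 5 (remaining 47 GB)
f7 (96 GB) → disk 6 (remaining 32 GB)
f8 (82 GB) → disk 7 (remaining 46 GB)
f9 (28 GB) → disk 7 (remaining 18 GB)
f10 (17 GB) → disk 7 (remaining 1 GB)
f11 (74 GB) → disk 8 (remaining 54 GB)
f12 (65 GB) → disk 9 (remaining 63 GB)
f13 (96 GB) → disk 10 (remaining 32 GB)
f14 (32 GB) → disk 10 (remaining 0 GB)
f15 (25 GB) → disk 11 (remaining 103 GB)
f16 (84 GB) → disk 11 (remaining 19 GB)
f17 (11 GB) → disk 11 (remaining 8 GB)
Final disks: [29,31] [94] [92] [68] [81] [96] [82,28,17] [74] [65] [96,32] [25,84,11].

11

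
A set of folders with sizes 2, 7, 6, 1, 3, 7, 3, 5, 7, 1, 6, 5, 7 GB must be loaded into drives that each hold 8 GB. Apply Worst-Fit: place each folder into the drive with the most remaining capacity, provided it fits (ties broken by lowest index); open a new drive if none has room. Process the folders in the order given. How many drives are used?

9 drives

2 GB → drive 1 (remaining 6 GB)
7 GB → drive 2 (remaining 1 GB)
6 GB → drive 1 (remaining 0 GB)
1 GB → drive 2 (remaining 0 GB)
3 GB → drive 3 (remaining 5 GB)
7 GB → drive 4 (remaining 1 GB)
3 GB → drive 3 (remaining 2 GB)
5 GB → drive 5 (remaining 3 GB)
7 GB → drive 6 (remaining 1 GB)
1 GB → drive 5 (remaining 2 GB)
6 GB → drive 7 (remaining 2 GB)
5 GB → drive 8 (remaining 3 GB)
7 GB → drive 9 (remaining 1 GB)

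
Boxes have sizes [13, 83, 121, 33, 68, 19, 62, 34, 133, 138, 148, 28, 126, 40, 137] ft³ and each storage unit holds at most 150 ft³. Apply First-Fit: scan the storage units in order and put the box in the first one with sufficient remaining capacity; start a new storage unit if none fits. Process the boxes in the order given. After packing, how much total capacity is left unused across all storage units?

167

13 ft³ → storage unit 1 (remaining 137 ft³)
83 ft³ → storage unit 1 (remaining 54 ft³)
121 ft³ → storage unit 2 (remaining 29 ft³)
33 ft³ → storage unit 1 (remaining 21 ft³)
68 ft³ → storage unit 3 (remaining 82 ft³)
19 ft³ → storage unit 1 (remaining 2 ft³)
62 ft³ → storage unit 3 (remaining 20 ft³)
34 ft³ → storage unit 4 (remaining 116 ft³)
133 ft³ → storage unit 5 (remaining 17 ft³)
138 ft³ → storage unit 6 (remaining 12 ft³)
148 ft³ → storage unit 7 (remaining 2 ft³)
28 ft³ → storage unit 2 (remaining 1 ft³)
126 ft³ → storage unit 8 (remaining 24 ft³)
40 ft³ → storage unit 4 (remaining 76 ft³)
137 ft³ → storage unit 9 (remaining 13 ft³)
9 storage units × 150 ft³ = 1350 ft³; used 1183 ft³; unused 167 ft³.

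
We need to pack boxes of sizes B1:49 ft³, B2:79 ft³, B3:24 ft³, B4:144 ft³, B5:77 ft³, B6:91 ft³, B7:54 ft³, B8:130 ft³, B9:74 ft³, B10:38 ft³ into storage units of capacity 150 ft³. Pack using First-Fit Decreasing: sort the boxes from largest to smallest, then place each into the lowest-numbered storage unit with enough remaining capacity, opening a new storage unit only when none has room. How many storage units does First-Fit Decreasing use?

Sorted descending: 144, 130, 91, 79, 77, 74, 54, 49, 38, 24.
Put 144 ft³ in storage unit 1; 6 ft³ remain.
Put 130 ft³ in storage unit 2; 20 ft³ remain.
Put 91 ft³ in storage unit 3; 59 ft³ remain.
Put 79 ft³ in storage unit 4; 71 ft³ remain.
Put 77 ft³ in storage unit 5; 73 ft³ remain.
Put 74 ft³ in storage unit 6; 76 ft³ remain.
Put 54 ft³ in storage unit 3; 5 ft³ remain.
Put 49 ft³ in storage unit 4; 22 ft³ remain.
Put 38 ft³ in storage unit 5; 35 ft³ remain.
Put 24 ft³ in storage unit 5; 11 ft³ remain.

6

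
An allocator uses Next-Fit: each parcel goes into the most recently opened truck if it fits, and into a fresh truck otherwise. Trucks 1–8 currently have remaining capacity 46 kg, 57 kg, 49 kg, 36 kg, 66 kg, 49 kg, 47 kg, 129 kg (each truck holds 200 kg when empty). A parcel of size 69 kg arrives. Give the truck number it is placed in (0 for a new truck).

Next-Fit only looks at truck 8, which has 129 kg free.
69 kg fits there.

8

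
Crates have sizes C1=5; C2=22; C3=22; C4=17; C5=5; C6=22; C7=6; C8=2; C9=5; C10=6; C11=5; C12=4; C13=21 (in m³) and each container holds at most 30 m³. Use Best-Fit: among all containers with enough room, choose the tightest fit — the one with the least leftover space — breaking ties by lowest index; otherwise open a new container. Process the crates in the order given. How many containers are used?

5

Put C1 (5 m³) in container 1; 25 m³ remain.
Put C2 (22 m³) in container 1; 3 m³ remain.
Put C3 (22 m³) in container 2; 8 m³ remain.
Put C4 (17 m³) in container 3; 13 m³ remain.
Put C5 (5 m³) in container 2; 3 m³ remain.
Put C6 (22 m³) in container 4; 8 m³ remain.
Put C7 (6 m³) in container 4; 2 m³ remain.
Put C8 (2 m³) in container 4; 0 m³ remain.
Put C9 (5 m³) in container 3; 8 m³ remain.
Put C10 (6 m³) in container 3; 2 m³ remain.
Put C11 (5 m³) in container 5; 25 m³ remain.
Put C12 (4 m³) in container 5; 21 m³ remain.
Put C13 (21 m³) in container 5; 0 m³ remain.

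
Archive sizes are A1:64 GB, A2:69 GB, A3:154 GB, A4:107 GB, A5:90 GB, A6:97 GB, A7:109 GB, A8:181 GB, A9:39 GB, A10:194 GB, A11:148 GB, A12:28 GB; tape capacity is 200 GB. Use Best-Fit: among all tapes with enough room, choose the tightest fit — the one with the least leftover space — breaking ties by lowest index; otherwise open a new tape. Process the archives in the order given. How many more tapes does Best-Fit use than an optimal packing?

1

Best-Fit: [64,69] [154,39] [107,90] [97] [109] [181] [194] [148,28] → 8 tapes.
Total size 1280 GB; any packing needs at least ⌈1280/200⌉ = 7 tapes.
An optimal packing achieves that bound: [194] [181] [154,39] [148,28] [109,90] [107,69] [97,64] → 7 tapes.
Excess: 8 − 7 = 1.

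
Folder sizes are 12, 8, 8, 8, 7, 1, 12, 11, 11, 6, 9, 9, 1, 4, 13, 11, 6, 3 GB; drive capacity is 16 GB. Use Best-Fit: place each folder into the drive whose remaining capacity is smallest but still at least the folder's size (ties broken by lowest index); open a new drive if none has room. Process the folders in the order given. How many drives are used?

12 GB → drive 1 (remaining 4 GB)
8 GB → drive 2 (remaining 8 GB)
8 GB → drive 2 (remaining 0 GB)
8 GB → drive 3 (remaining 8 GB)
7 GB → drive 3 (remaining 1 GB)
1 GB → drive 3 (remaining 0 GB)
12 GB → drive 4 (remaining 4 GB)
11 GB → drive 5 (remaining 5 GB)
11 GB → drive 6 (remaining 5 GB)
6 GB → drive 7 (remaining 10 GB)
9 GB → drive 7 (remaining 1 GB)
9 GB → drive 8 (remaining 7 GB)
1 GB → drive 7 (remaining 0 GB)
4 GB → drive 1 (remaining 0 GB)
13 GB → drive 9 (remaining 3 GB)
11 GB → drive 10 (remaining 5 GB)
6 GB → drive 8 (remaining 1 GB)
3 GB → drive 9 (remaining 0 GB)

10 drives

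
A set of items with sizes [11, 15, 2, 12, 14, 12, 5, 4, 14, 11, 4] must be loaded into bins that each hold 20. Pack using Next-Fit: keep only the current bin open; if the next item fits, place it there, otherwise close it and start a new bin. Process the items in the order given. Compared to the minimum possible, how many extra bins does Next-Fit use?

Next-Fit: [11] [15,2] [12] [14] [12,5] [4,14] [11,4] → 7 bins.
7 items exceed 10 (half the capacity), and no two of those can share a bin, so at least 7 bins are needed.
So 7 is already optimal.

0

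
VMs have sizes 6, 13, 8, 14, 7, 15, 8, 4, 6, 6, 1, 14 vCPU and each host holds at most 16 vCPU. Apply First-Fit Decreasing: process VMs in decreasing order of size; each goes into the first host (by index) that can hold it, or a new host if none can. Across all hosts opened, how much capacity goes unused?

10

Sorted descending: 15, 14, 14, 13, 8, 8, 7, 6, 6, 6, 4, 1.
15 vCPU → host 1 (remaining 1 vCPU)
14 vCPU → host 2 (remaining 2 vCPU)
14 vCPU → host 3 (remaining 2 vCPU)
13 vCPU → host 4 (remaining 3 vCPU)
8 vCPU → host 5 (remaining 8 vCPU)
8 vCPU → host 5 (remaining 0 vCPU)
7 vCPU → host 6 (remaining 9 vCPU)
6 vCPU → host 6 (remaining 3 vCPU)
6 vCPU → host 7 (remaining 10 vCPU)
6 vCPU → host 7 (remaining 4 vCPU)
4 vCPU → host 7 (remaining 0 vCPU)
1 vCPU → host 1 (remaining 0 vCPU)
7 hosts × 16 vCPU = 112 vCPU; used 102 vCPU; unused 10 vCPU.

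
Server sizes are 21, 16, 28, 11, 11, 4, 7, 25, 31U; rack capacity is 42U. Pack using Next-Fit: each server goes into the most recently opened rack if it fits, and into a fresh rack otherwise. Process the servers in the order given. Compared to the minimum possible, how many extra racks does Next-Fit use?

1

Next-Fit: [21,16] [28,11] [11,4,7] [25] [31] → 5 racks.
Total size 154U; any packing needs at least ⌈154/42⌉ = 4 racks.
An optimal packing achieves that bound: [31,11] [28,11] [25,16] [21,7,4] → 4 racks.
Excess: 5 − 4 = 1.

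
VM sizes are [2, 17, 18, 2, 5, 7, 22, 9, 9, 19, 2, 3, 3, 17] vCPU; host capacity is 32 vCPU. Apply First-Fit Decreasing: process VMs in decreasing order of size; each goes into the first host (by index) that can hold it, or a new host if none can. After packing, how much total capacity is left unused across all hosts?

Sorted descending: 22, 19, 18, 17, 17, 9, 9, 7, 5, 3, 3, 2, 2, 2.
host 1: place 22 vCPU, 10 vCPU left
host 2: place 19 vCPU, 13 vCPU left
host 3: place 18 vCPU, 14 vCPU left
host 4: place 17 vCPU, 15 vCPU left
host 5: place 17 vCPU, 15 vCPU left
host 1: place 9 vCPU, 1 vCPU left
host 2: place 9 vCPU, 4 vCPU left
host 3: place 7 vCPU, 7 vCPU left
host 3: place 5 vCPU, 2 vCPU left
host 2: place 3 vCPU, 1 vCPU left
host 4: place 3 vCPU, 12 vCPU left
host 3: place 2 vCPU, 0 vCPU left
host 4: place 2 vCPU, 10 vCPU left
host 4: place 2 vCPU, 8 vCPU left
5 hosts × 32 vCPU = 160 vCPU; used 135 vCPU; unused 25 vCPU.

25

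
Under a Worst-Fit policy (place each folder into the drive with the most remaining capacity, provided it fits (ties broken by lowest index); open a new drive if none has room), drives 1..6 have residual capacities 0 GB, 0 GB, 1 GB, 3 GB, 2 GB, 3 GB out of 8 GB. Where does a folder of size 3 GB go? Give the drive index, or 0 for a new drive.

Drives with room: drive 4 (3 GB), drive 6 (3 GB).
Most room is drive 4 with 3 GB free.

4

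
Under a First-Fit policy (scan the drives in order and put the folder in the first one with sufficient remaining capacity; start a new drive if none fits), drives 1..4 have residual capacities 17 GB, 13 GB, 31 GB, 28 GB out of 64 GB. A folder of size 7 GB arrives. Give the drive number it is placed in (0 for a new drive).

Drives with room: drive 1 (17 GB), drive 2 (13 GB), drive 3 (31 GB), drive 4 (28 GB).
The first with room is drive 1.

1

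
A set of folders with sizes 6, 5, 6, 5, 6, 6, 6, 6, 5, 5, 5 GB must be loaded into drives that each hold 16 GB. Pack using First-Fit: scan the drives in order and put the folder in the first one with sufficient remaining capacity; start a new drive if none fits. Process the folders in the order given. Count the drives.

6 GB → drive 1 (remaining 10 GB)
5 GB → drive 1 (remaining 5 GB)
6 GB → drive 2 (remaining 10 GB)
5 GB → drive 1 (remaining 0 GB)
6 GB → drive 2 (remaining 4 GB)
6 GB → drive 3 (remaining 10 GB)
6 GB → drive 3 (remaining 4 GB)
6 GB → drive 4 (remaining 10 GB)
5 GB → drive 4 (remaining 5 GB)
5 GB → drive 4 (remaining 0 GB)
5 GB → drive 5 (remaining 11 GB)
Final drives: [6,5,5] [6,6] [6,6] [6,5,5] [5].

5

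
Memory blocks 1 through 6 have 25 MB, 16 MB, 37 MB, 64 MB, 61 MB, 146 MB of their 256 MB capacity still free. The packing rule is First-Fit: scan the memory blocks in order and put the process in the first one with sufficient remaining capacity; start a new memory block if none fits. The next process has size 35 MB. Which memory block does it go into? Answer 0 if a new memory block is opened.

3

Memory blocks with room: memory block 3 (37 MB), memory block 4 (64 MB), memory block 5 (61 MB), memory block 6 (146 MB).
The first with room is memory block 3.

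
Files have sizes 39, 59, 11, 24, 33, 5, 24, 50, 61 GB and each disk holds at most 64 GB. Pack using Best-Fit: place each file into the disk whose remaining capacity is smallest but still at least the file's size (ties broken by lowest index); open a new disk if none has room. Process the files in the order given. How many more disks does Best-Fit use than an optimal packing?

Best-Fit: [39,11] [59,5] [24,33] [24] [50] [61] → 6 disks.
Total size 306 GB; any packing needs at least ⌈306/64⌉ = 5 disks.
An optimal packing achieves that bound: [61] [59,5] [50,11] [39,24] [33,24] → 5 disks.
Excess: 6 − 5 = 1.

1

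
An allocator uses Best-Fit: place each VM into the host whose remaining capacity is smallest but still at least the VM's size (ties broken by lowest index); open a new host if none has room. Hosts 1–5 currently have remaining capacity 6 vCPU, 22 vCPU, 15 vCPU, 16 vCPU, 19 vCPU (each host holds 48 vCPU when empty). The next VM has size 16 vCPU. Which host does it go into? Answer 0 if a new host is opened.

4

Hosts with room: host 2 (22 vCPU), host 4 (16 vCPU), host 5 (19 vCPU).
Tightest fit is host 4 with 16 vCPU free.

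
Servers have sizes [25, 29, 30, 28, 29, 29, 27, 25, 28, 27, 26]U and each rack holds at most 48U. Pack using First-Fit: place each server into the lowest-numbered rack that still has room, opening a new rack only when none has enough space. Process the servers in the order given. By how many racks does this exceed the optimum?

0

First-Fit: [25] [29] [30] [28] [29] [29] [27] [25] [28] [27] [26] → 11 racks.
11 servers exceed 24U (half the capacity), and no two of those can share a rack, so at least 11 racks are needed.
So 11 is already optimal.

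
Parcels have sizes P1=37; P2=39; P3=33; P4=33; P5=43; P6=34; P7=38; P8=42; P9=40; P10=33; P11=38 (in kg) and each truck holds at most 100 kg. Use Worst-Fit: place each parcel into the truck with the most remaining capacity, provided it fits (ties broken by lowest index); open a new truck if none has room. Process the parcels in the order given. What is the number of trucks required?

truck 1: place P1 (37 kg), 63 kg left
truck 1: place P2 (39 kg), 24 kg left
truck 2: place P3 (33 kg), 67 kg left
truck 2: place P4 (33 kg), 34 kg left
truck 3: place P5 (43 kg), 57 kg left
truck 3: place P6 (34 kg), 23 kg left
truck 4: place P7 (38 kg), 62 kg left
truck 4: place P8 (42 kg), 20 kg left
truck 5: place P9 (40 kg), 60 kg left
truck 5: place P10 (33 kg), 27 kg left
truck 6: place P11 (38 kg), 62 kg left
Final trucks: [37,39] [33,33] [43,34] [38,42] [40,33] [38].

6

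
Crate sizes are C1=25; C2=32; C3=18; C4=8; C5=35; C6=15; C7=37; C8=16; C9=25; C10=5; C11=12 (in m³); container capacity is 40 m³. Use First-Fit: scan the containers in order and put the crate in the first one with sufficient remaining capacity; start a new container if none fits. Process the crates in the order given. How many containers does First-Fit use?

container 1: place C1 (25 m³), 15 m³ left
container 2: place C2 (32 m³), 8 m³ left
container 3: place C3 (18 m³), 22 m³ left
container 1: place C4 (8 m³), 7 m³ left
container 4: place C5 (35 m³), 5 m³ left
container 3: place C6 (15 m³), 7 m³ left
container 5: place C7 (37 m³), 3 m³ left
container 6: place C8 (16 m³), 24 m³ left
container 7: place C9 (25 m³), 15 m³ left
container 1: place C10 (5 m³), 2 m³ left
container 6: place C11 (12 m³), 12 m³ left
Final containers: [25,8,5] [32] [18,15] [35] [37] [16,12] [25].

7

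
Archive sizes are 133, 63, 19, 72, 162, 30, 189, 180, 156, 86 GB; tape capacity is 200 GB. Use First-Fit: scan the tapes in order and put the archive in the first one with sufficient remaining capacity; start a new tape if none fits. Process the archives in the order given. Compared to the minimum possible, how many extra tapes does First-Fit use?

1

First-Fit: [133,63] [19,72,30] [162] [189] [180] [156] [86] → 7 tapes.
Total size 1090 GB; any packing needs at least ⌈1090/200⌉ = 6 tapes.
An optimal packing achieves that bound: [189] [180,19] [162,30] [156] [133,63] [86,72] → 6 tapes.
Excess: 7 − 6 = 1.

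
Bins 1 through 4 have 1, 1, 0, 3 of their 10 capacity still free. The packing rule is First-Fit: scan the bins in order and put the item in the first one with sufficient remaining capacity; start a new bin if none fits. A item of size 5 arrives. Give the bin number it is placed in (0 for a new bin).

0

No bin has ≥ 5 free, so a new bin is opened.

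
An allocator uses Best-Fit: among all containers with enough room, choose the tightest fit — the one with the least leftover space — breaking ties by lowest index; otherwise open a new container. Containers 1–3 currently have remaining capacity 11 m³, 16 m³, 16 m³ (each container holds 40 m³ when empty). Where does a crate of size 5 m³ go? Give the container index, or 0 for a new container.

Containers with room: container 1 (11 m³), container 2 (16 m³), container 3 (16 m³).
Tightest fit is container 1 with 11 m³ free.

1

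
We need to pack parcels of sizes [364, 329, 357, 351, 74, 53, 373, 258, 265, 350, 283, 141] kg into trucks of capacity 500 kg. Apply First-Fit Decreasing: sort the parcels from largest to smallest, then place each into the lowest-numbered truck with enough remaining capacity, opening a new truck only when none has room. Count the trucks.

Sorted descending: 373, 364, 357, 351, 350, 329, 283, 265, 258, 141, 74, 53.
truck 1: place 373 kg, 127 kg left
truck 2: place 364 kg, 136 kg left
truck 3: place 357 kg, 143 kg left
truck 4: place 351 kg, 149 kg left
truck 5: place 350 kg, 150 kg left
truck 6: place 329 kg, 171 kg left
truck 7: place 283 kg, 217 kg left
truck 8: place 265 kg, 235 kg left
truck 9: place 258 kg, 242 kg left
truck 3: place 141 kg, 2 kg left
truck 1: place 74 kg, 53 kg left
truck 1: place 53 kg, 0 kg left
Final trucks: [373,74,53] [364] [357,141] [351] [350] [329] [283] [265] [258].

9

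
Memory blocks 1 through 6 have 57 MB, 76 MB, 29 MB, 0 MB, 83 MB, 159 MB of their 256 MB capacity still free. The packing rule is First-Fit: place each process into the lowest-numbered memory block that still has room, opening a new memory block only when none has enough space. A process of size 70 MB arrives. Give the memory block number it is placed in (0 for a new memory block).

Memory blocks with room: memory block 2 (76 MB), memory block 5 (83 MB), memory block 6 (159 MB).
The first with room is memory block 2.

2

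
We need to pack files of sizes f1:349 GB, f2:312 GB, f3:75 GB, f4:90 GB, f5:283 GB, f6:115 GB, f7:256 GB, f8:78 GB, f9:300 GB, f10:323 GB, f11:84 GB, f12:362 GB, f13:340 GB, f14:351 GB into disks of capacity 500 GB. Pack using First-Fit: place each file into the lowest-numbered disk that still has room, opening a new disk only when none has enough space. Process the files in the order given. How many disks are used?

disk 1: place f1 (349 GB), 151 GB left
disk 2: place f2 (312 GB), 188 GB left
disk 1: place f3 (75 GB), 76 GB left
disk 2: place f4 (90 GB), 98 GB left
disk 3: place f5 (283 GB), 217 GB left
disk 3: place f6 (115 GB), 102 GB left
disk 4: place f7 (256 GB), 244 GB left
disk 2: place f8 (78 GB), 20 GB left
disk 5: place f9 (300 GB), 200 GB left
disk 6: place f10 (323 GB), 177 GB left
disk 3: place f11 (84 GB), 18 GB left
disk 7: place f12 (362 GB), 138 GB left
disk 8: place f13 (340 GB), 160 GB left
disk 9: place f14 (351 GB), 149 GB left
Final disks: [349,75] [312,90,78] [283,115,84] [256] [300] [323] [362] [340] [351].

9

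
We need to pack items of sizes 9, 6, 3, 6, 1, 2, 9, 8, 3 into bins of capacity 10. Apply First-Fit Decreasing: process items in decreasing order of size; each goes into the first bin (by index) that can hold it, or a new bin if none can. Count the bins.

Sorted descending: 9, 9, 8, 6, 6, 3, 3, 2, 1.
Put 9 in bin 1; 1 remain.
Put 9 in bin 2; 1 remain.
Put 8 in bin 3; 2 remain.
Put 6 in bin 4; 4 remain.
Put 6 in bin 5; 4 remain.
Put 3 in bin 4; 1 remain.
Put 3 in bin 5; 1 remain.
Put 2 in bin 3; 0 remain.
Put 1 in bin 1; 0 remain.
Final bins: [9,1] [9] [8,2] [6,3] [6,3].

5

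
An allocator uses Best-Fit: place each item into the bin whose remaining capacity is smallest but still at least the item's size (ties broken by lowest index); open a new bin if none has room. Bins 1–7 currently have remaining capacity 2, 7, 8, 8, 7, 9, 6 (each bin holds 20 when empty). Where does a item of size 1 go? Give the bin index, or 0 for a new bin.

Bins with room: bin 1 (2), bin 2 (7), bin 3 (8), bin 4 (8), bin 5 (7), bin 6 (9), bin 7 (6).
Tightest fit is bin 1 with 2 free.

1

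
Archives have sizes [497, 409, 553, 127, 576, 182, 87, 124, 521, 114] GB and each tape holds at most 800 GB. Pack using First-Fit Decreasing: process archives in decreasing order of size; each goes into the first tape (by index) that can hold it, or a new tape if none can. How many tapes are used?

5 tapes

Sorted descending: 576, 553, 521, 497, 409, 182, 127, 124, 114, 87.
tape 1: place 576 GB, 224 GB left
tape 2: place 553 GB, 247 GB left
tape 3: place 521 GB, 279 GB left
tape 4: place 497 GB, 303 GB left
tape 5: place 409 GB, 391 GB left
tape 1: place 182 GB, 42 GB left
tape 2: place 127 GB, 120 GB left
tape 3: place 124 GB, 155 GB left
tape 2: place 114 GB, 6 GB left
tape 3: place 87 GB, 68 GB left
Final tapes: [576,182] [553,127,114] [521,124,87] [497] [409].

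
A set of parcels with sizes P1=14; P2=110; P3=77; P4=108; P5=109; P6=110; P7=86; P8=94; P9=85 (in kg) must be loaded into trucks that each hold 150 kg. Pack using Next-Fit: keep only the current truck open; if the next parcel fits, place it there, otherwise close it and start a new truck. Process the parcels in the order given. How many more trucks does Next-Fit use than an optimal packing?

Next-Fit: [14,110] [77] [108] [109] [110] [86] [94] [85] → 8 trucks.
8 parcels exceed 75 kg (half the capacity), and no two of those can share a truck, so at least 8 trucks are needed.
So 8 is already optimal.

0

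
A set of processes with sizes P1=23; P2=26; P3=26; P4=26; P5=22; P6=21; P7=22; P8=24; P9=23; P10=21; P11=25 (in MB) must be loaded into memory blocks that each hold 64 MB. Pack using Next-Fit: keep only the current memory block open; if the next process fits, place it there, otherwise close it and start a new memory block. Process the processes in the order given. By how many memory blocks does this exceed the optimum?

Next-Fit: [23,26] [26,26] [22,21] [22,24] [23,21] [25] → 6 memory blocks.
Total size 259 MB; any packing needs at least ⌈259/64⌉ = 5 memory blocks.
An optimal packing achieves that bound: [26,26] [26,25] [24,23] [23,22] [22,21,21] → 5 memory blocks.
Excess: 6 − 5 = 1.

1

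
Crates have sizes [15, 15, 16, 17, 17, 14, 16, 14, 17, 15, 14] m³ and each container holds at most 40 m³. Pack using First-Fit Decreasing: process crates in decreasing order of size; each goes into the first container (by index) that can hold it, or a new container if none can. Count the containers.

Sorted descending: 17, 17, 17, 16, 16, 15, 15, 15, 14, 14, 14.
17 m³ → container 1 (remaining 23 m³)
17 m³ → container 1 (remaining 6 m³)
17 m³ → container 2 (remaining 23 m³)
16 m³ → container 2 (remaining 7 m³)
16 m³ → container 3 (remaining 24 m³)
15 m³ → container 3 (remaining 9 m³)
15 m³ → container 4 (remaining 25 m³)
15 m³ → container 4 (remaining 10 m³)
14 m³ → container 5 (remaining 26 m³)
14 m³ → container 5 (remaining 12 m³)
14 m³ → container 6 (remaining 26 m³)

6 containers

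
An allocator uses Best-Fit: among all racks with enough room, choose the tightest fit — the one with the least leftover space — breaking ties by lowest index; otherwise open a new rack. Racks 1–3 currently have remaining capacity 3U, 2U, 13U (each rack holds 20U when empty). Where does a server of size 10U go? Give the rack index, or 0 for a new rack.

3

Racks with room: rack 3 (13U).
Tightest fit is rack 3 with 13U free.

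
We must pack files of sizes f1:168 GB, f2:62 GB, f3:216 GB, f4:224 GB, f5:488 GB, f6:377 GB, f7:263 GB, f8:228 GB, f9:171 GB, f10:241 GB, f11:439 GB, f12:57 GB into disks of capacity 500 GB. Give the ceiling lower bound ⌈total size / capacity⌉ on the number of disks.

Total size = 168 + 62 + 216 + 224 + 488 + 377 + 263 + 228 + 171 + 241 + 439 + 57 = 2934 GB.
⌈2934 / 500⌉ = 6.

6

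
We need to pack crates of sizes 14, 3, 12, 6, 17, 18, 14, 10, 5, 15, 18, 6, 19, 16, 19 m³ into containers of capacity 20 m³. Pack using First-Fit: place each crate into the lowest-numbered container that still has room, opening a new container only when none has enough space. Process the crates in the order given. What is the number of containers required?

11

14 m³ → container 1 (remaining 6 m³)
3 m³ → container 1 (remaining 3 m³)
12 m³ → container 2 (remaining 8 m³)
6 m³ → container 2 (remaining 2 m³)
17 m³ → container 3 (remaining 3 m³)
18 m³ → container 4 (remaining 2 m³)
14 m³ → container 5 (remaining 6 m³)
10 m³ → container 6 (remaining 10 m³)
5 m³ → container 5 (remaining 1 m³)
15 m³ → container 7 (remaining 5 m³)
18 m³ → container 8 (remaining 2 m³)
6 m³ → container 6 (remaining 4 m³)
19 m³ → container 9 (remaining 1 m³)
16 m³ → container 10 (remaining 4 m³)
19 m³ → container 11 (remaining 1 m³)
Final containers: [14,3] [12,6] [17] [18] [14,5] [10,6] [15] [18] [19] [16] [19].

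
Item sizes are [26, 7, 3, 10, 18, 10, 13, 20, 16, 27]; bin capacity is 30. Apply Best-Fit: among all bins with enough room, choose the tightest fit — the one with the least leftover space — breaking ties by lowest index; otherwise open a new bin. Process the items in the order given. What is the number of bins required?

bin 1: place 26, 4 left
bin 2: place 7, 23 left
bin 1: place 3, 1 left
bin 2: place 10, 13 left
bin 3: place 18, 12 left
bin 3: place 10, 2 left
bin 2: place 13, 0 left
bin 4: place 20, 10 left
bin 5: place 16, 14 left
bin 6: place 27, 3 left
Final bins: [26,3] [7,10,13] [18,10] [20] [16] [27].

6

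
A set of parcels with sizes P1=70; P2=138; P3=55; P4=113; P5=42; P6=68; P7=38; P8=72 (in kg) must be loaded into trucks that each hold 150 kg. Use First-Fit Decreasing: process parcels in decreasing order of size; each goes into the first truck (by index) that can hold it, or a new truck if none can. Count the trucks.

5

Sorted descending: 138, 113, 72, 70, 68, 55, 42, 38.
Put 138 kg in truck 1; 12 kg remain.
Put 113 kg in truck 2; 37 kg remain.
Put 72 kg in truck 3; 78 kg remain.
Put 70 kg in truck 3; 8 kg remain.
Put 68 kg in truck 4; 82 kg remain.
Put 55 kg in truck 4; 27 kg remain.
Put 42 kg in truck 5; 108 kg remain.
Put 38 kg in truck 5; 70 kg remain.
Final trucks: [138] [113] [72,70] [68,55] [42,38].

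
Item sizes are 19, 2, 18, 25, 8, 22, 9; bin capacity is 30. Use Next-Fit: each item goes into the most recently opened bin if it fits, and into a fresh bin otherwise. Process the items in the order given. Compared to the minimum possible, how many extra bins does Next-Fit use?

Next-Fit: [19,2] [18] [25] [8,22] [9] → 5 bins.
Total size 103; any packing needs at least ⌈103/30⌉ = 4 bins.
An optimal packing achieves that bound: [25,2] [22,8] [19,9] [18] → 4 bins.
Excess: 5 − 4 = 1.

1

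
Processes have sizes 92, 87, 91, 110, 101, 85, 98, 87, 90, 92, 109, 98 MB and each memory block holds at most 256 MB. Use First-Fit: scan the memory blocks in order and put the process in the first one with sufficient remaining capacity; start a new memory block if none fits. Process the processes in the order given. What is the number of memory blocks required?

6 memory blocks

92 MB → memory block 1 (remaining 164 MB)
87 MB → memory block 1 (remaining 77 MB)
91 MB → memory block 2 (remaining 165 MB)
110 MB → memory block 2 (remaining 55 MB)
101 MB → memory block 3 (remaining 155 MB)
85 MB → memory block 3 (remaining 70 MB)
98 MB → memory block 4 (remaining 158 MB)
87 MB → memory block 4 (remaining 71 MB)
90 MB → memory block 5 (remaining 166 MB)
92 MB → memory block 5 (remaining 74 MB)
109 MB → memory block 6 (remaining 147 MB)
98 MB → memory block 6 (remaining 49 MB)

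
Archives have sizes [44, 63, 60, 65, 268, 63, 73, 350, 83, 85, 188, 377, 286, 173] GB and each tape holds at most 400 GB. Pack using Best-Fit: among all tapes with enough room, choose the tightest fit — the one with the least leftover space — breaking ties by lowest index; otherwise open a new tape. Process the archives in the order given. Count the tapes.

Put 44 GB in tape 1; 356 GB remain.
Put 63 GB in tape 1; 293 GB remain.
Put 60 GB in tape 1; 233 GB remain.
Put 65 GB in tape 1; 168 GB remain.
Put 268 GB in tape 2; 132 GB remain.
Put 63 GB in tape 2; 69 GB remain.
Put 73 GB in tape 1; 95 GB remain.
Put 350 GB in tape 3; 50 GB remain.
Put 83 GB in tape 1; 12 GB remain.
Put 85 GB in tape 4; 315 GB remain.
Put 188 GB in tape 4; 127 GB remain.
Put 377 GB in tape 5; 23 GB remain.
Put 286 GB in tape 6; 114 GB remain.
Put 173 GB in tape 7; 227 GB remain.
Final tapes: [44,63,60,65,73,83] [268,63] [350] [85,188] [377] [286] [173].

7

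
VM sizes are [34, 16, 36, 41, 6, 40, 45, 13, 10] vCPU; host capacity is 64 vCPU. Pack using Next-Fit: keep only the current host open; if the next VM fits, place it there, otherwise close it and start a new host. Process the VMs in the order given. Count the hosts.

6

34 vCPU → host 1 (remaining 30 vCPU)
16 vCPU → host 1 (remaining 14 vCPU)
36 vCPU → host 2 (remaining 28 vCPU)
41 vCPU → host 3 (remaining 23 vCPU)
6 vCPU → host 3 (remaining 17 vCPU)
40 vCPU → host 4 (remaining 24 vCPU)
45 vCPU → host 5 (remaining 19 vCPU)
13 vCPU → host 5 (remaining 6 vCPU)
10 vCPU → host 6 (remaining 54 vCPU)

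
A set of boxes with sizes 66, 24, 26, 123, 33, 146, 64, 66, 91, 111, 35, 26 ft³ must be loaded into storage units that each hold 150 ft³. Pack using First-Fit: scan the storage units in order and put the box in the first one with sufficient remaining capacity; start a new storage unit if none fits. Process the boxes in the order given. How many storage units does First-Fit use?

66 ft³ → storage unit 1 (remaining 84 ft³)
24 ft³ → storage unit 1 (remaining 60 ft³)
26 ft³ → storage unit 1 (remaining 34 ft³)
123 ft³ → storage unit 2 (remaining 27 ft³)
33 ft³ → storage unit 1 (remaining 1 ft³)
146 ft³ → storage unit 3 (remaining 4 ft³)
64 ft³ → storage unit 4 (remaining 86 ft³)
66 ft³ → storage unit 4 (remaining 20 ft³)
91 ft³ → storage unit 5 (remaining 59 ft³)
111 ft³ → storage unit 6 (remaining 39 ft³)
35 ft³ → storage unit 5 (remaining 24 ft³)
26 ft³ → storage unit 2 (remaining 1 ft³)
Final storage units: [66,24,26,33] [123,26] [146] [64,66] [91,35] [111].

6 storage units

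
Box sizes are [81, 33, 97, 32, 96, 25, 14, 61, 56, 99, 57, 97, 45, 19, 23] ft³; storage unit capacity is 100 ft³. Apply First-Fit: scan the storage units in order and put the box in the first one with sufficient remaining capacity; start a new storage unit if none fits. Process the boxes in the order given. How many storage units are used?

81 ft³ → storage unit 1 (remaining 19 ft³)
33 ft³ → storage unit 2 (remaining 67 ft³)
97 ft³ → storage unit 3 (remaining 3 ft³)
32 ft³ → storage unit 2 (remaining 35 ft³)
96 ft³ → storage unit 4 (remaining 4 ft³)
25 ft³ → storage unit 2 (remaining 10 ft³)
14 ft³ → storage unit 1 (remaining 5 ft³)
61 ft³ → storage unit 5 (remaining 39 ft³)
56 ft³ → storage unit 6 (remaining 44 ft³)
99 ft³ → storage unit 7 (remaining 1 ft³)
57 ft³ → storage unit 8 (remaining 43 ft³)
97 ft³ → storage unit 9 (remaining 3 ft³)
45 ft³ → storage unit 10 (remaining 55 ft³)
19 ft³ → storage unit 5 (remaining 20 ft³)
23 ft³ → storage unit 6 (remaining 21 ft³)
Final storage units: [81,14] [33,32,25] [97] [96] [61,19] [56,23] [99] [57] [97] [45].

10 storage units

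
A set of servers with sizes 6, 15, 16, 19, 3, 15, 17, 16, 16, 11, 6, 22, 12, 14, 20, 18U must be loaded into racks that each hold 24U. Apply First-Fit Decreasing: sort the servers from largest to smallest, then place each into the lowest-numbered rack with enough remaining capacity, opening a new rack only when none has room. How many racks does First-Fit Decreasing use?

12

Sorted descending: 22, 20, 19, 18, 17, 16, 16, 16, 15, 15, 14, 12, 11, 6, 6, 3.
rack 1: place 22U, 2U left
rack 2: place 20U, 4U left
rack 3: place 19U, 5U left
rack 4: place 18U, 6U left
rack 5: place 17U, 7U left
rack 6: place 16U, 8U left
rack 7: place 16U, 8U left
rack 8: place 16U, 8U left
rack 9: place 15U, 9U left
rack 10: place 15U, 9U left
rack 11: place 14U, 10U left
rack 12: place 12U, 12U left
rack 12: place 11U, 1U left
rack 4: place 6U, 0U left
rack 5: place 6U, 1U left
rack 2: place 3U, 1U left
Final racks: [22] [20,3] [19] [18,6] [17,6] [16] [16] [16] [15] [15] [14] [12,11].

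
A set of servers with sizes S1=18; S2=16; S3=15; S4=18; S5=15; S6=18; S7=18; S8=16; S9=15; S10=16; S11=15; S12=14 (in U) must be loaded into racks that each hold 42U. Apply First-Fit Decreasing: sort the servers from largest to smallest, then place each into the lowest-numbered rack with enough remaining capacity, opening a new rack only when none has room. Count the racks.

Sorted descending: 18, 18, 18, 18, 16, 16, 16, 15, 15, 15, 15, 14.
rack 1: place 18U, 24U left
rack 1: place 18U, 6U left
rack 2: place 18U, 24U left
rack 2: place 18U, 6U left
rack 3: place 16U, 26U left
rack 3: place 16U, 10U left
rack 4: place 16U, 26U left
rack 4: place 15U, 11U left
rack 5: place 15U, 27U left
rack 5: place 15U, 12U left
rack 6: place 15U, 27U left
rack 6: place 14U, 13U left
Final racks: [18,18] [18,18] [16,16] [16,15] [15,15] [15,14].

6 racks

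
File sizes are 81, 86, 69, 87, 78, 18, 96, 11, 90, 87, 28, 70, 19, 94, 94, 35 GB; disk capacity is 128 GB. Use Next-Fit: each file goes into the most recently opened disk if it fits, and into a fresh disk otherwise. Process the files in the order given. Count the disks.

Put 81 GB in disk 1; 47 GB remain.
Put 86 GB in disk 2; 42 GB remain.
Put 69 GB in disk 3; 59 GB remain.
Put 87 GB in disk 4; 41 GB remain.
Put 78 GB in disk 5; 50 GB remain.
Put 18 GB in disk 5; 32 GB remain.
Put 96 GB in disk 6; 32 GB remain.
Put 11 GB in disk 6; 21 GB remain.
Put 90 GB in disk 7; 38 GB remain.
Put 87 GB in disk 8; 41 GB remain.
Put 28 GB in disk 8; 13 GB remain.
Put 70 GB in disk 9; 58 GB remain.
Put 19 GB in disk 9; 39 GB remain.
Put 94 GB in disk 10; 34 GB remain.
Put 94 GB in disk 11; 34 GB remain.
Put 35 GB in disk 12; 93 GB remain.

12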